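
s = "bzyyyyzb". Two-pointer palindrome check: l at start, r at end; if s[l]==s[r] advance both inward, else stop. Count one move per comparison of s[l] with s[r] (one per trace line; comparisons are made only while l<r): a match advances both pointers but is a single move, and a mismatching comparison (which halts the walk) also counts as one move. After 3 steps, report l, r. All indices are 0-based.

l=0 r=7: 'b'=='b', l++,r--
l=1 r=6: 'z'=='z', l++,r--
l=2 r=5: 'y'=='y', l++,r--

l=3, r=4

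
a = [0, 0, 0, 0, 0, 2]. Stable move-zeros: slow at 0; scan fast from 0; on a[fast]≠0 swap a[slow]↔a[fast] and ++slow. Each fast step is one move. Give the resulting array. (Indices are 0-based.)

[2, 0, 0, 0, 0, 0]

slow=0 fast=0: a[fast]=0, fast++
slow=0 fast=1: a[fast]=0, fast++
slow=0 fast=2: a[fast]=0, fast++
slow=0 fast=3: a[fast]=0, fast++
slow=0 fast=4: a[fast]=0, fast++
slow=0 fast=5: a[fast]=2≠0 swap→a[0]=2, slow++,fast++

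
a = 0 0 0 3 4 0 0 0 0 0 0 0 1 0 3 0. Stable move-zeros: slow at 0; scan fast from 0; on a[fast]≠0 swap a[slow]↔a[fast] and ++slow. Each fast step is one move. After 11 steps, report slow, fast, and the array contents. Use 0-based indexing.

(s=0,f=0) a[fast]=0 → fast++
(s=0,f=1) a[fast]=0 → fast++
(s=0,f=2) a[fast]=0 → fast++
(s=0,f=3) a[fast]=3≠0 swap→a[0]=3 → slow++,fast++
(s=1,f=4) a[fast]=4≠0 swap→a[1]=4 → slow++,fast++
(s=2,f=5) a[fast]=0 → fast++
(s=2,f=6) a[fast]=0 → fast++
(s=2,f=7) a[fast]=0 → fast++
(s=2,f=8) a[fast]=0 → fast++
(s=2,f=9) a[fast]=0 → fast++
(s=2,f=10) a[fast]=0 → fast++

slow=2, fast=11, a=[3, 4, 0, 0, 0, 0, 0, 0, 0, 0, 0, 0, 1, 0, 3, 0]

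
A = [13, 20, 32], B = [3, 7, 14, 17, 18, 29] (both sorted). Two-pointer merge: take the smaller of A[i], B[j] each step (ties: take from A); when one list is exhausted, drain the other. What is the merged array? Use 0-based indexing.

i=0 j=0: A[i]=13>B[j]=3 take 3, j++
i=0 j=1: A[i]=13>B[j]=7 take 7, j++
i=0 j=2: A[i]=13<=B[j]=14 take 13, i++
i=1 j=2: A[i]=20>B[j]=14 take 14, j++
i=1 j=3: A[i]=20>B[j]=17 take 17, j++
i=1 j=4: A[i]=20>B[j]=18 take 18, j++
i=1 j=5: A[i]=20<=B[j]=29 take 20, i++
i=2 j=5: A[i]=32>B[j]=29 take 29, j++
i=2 j=6: B done, take A[i]=32, i++

[3, 7, 13, 14, 17, 18, 20, 29, 32]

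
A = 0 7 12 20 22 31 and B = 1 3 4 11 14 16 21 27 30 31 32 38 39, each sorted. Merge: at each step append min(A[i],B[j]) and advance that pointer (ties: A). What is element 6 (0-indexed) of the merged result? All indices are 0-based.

merged[6] = 12

[i=0,j=0] A[i]=0<=B[j]=1 take 0 → i++
[i=1,j=0] A[i]=7>B[j]=1 take 1 → j++
[i=1,j=1] A[i]=7>B[j]=3 take 3 → j++
[i=1,j=2] A[i]=7>B[j]=4 take 4 → j++
[i=1,j=3] A[i]=7<=B[j]=11 take 7 → i++
[i=2,j=3] A[i]=12>B[j]=11 take 11 → j++
[i=2,j=4] A[i]=12<=B[j]=14 take 12 → i++
[i=3,j=4] A[i]=20>B[j]=14 take 14 → j++
[i=3,j=5] A[i]=20>B[j]=16 take 16 → j++
[i=3,j=6] A[i]=20<=B[j]=21 take 20 → i++
[i=4,j=6] A[i]=22>B[j]=21 take 21 → j++
[i=4,j=7] A[i]=22<=B[j]=27 take 22 → i++
[i=5,j=7] A[i]=31>B[j]=27 take 27 → j++
[i=5,j=8] A[i]=31>B[j]=30 take 30 → j++
[i=5,j=9] A[i]=31<=B[j]=31 take 31 → i++
[i=6,j=9] A done, take B[j]=31 → j++
[i=6,j=10] A done, take B[j]=32 → j++
[i=6,j=11] A done, take B[j]=38 → j++
[i=6,j=12] A done, take B[j]=39 → j++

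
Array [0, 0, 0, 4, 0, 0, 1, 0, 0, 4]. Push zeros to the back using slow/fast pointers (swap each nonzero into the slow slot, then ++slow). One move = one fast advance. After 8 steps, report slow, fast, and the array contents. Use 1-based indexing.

(s=1,f=1) a[fast]=0 → fast++
(s=1,f=2) a[fast]=0 → fast++
(s=1,f=3) a[fast]=0 → fast++
(s=1,f=4) a[fast]=4≠0 swap→a[1]=4 → slow++,fast++
(s=2,f=5) a[fast]=0 → fast++
(s=2,f=6) a[fast]=0 → fast++
(s=2,f=7) a[fast]=1≠0 swap→a[2]=1 → slow++,fast++
(s=3,f=8) a[fast]=0 → fast++

slow=3, fast=9, a=[4, 1, 0, 0, 0, 0, 0, 0, 0, 4]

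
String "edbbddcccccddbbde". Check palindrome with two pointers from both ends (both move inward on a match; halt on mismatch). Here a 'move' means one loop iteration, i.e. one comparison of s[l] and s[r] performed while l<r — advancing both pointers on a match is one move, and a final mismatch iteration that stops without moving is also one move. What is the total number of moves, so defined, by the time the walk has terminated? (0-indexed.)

[0,16] 'e'=='e' → l++,r--
[1,15] 'd'=='d' → l++,r--
[2,14] 'b'=='b' → l++,r--
[3,13] 'b'=='b' → l++,r--
[4,12] 'd'=='d' → l++,r--
[5,11] 'd'=='d' → l++,r--
[6,10] 'c'=='c' → l++,r--
[7,9] 'c'=='c' → l++,r--

8 moves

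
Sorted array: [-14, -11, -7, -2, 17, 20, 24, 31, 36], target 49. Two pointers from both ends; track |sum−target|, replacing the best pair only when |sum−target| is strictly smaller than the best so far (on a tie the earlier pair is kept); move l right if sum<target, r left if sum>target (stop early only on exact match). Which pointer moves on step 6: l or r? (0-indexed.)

[0,8] -14+36=22 d=27 * → l++
[1,8] -11+36=25 d=24 * → l++
[2,8] -7+36=29 d=20 * → l++
[3,8] -2+36=34 d=15 * → l++
[4,8] 17+36=53 d=4 * → r--
[4,7] 17+31=48 d=1 * → l++

l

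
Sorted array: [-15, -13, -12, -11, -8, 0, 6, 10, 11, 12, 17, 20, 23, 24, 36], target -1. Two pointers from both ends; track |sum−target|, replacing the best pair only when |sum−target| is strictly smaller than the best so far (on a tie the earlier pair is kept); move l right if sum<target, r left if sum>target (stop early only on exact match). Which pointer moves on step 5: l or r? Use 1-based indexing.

l=1 r=15: -15+36=21 d=22 *, r--
l=1 r=14: -15+24=9 d=10 *, r--
l=1 r=13: -15+23=8 d=9 *, r--
l=1 r=12: -15+20=5 d=6 *, r--
l=1 r=11: -15+17=2 d=3 *, r--

r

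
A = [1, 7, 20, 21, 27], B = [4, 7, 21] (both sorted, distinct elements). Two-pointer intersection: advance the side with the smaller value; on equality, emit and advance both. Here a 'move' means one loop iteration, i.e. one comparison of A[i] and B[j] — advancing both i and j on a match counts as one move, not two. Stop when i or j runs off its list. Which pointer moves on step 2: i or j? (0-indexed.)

[i=0,j=0] 1<4 → i++
[i=1,j=0] 7>4 → j++

j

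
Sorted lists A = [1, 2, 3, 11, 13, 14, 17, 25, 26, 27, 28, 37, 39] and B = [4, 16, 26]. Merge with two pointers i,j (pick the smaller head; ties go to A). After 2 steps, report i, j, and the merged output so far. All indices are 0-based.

i=2, j=0, merged so far=[1, 2]

i=0 j=0: A[i]=1<=B[j]=4 take 1, i++
i=1 j=0: A[i]=2<=B[j]=4 take 2, i++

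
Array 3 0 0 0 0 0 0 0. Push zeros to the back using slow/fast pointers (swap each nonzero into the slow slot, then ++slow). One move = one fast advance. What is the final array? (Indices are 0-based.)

[3, 0, 0, 0, 0, 0, 0, 0]

slow=0 fast=0: a[fast]=3≠0 swap→a[0]=3, slow++,fast++
slow=1 fast=1: a[fast]=0, fast++
slow=1 fast=2: a[fast]=0, fast++
slow=1 fast=3: a[fast]=0, fast++
slow=1 fast=4: a[fast]=0, fast++
slow=1 fast=5: a[fast]=0, fast++
slow=1 fast=6: a[fast]=0, fast++
slow=1 fast=7: a[fast]=0, fast++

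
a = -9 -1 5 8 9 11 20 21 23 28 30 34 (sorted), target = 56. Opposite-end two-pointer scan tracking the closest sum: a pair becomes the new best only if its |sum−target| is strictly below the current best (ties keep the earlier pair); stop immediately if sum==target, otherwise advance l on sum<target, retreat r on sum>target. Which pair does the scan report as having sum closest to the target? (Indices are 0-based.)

[0,11] -9+34=25 d=31 * → l++
[1,11] -1+34=33 d=23 * → l++
[2,11] 5+34=39 d=17 * → l++
[3,11] 8+34=42 d=14 * → l++
[4,11] 9+34=43 d=13 * → l++
[5,11] 11+34=45 d=11 * → l++
[6,11] 20+34=54 d=2 * → l++
[7,11] 21+34=55 d=1 * → l++
[8,11] 23+34=57 d=1 → r--
[8,10] 23+30=53 d=3 → l++
[9,10] 28+30=58 d=2 → r--

pair (21, 34) with sum 55 (|Δ|=1)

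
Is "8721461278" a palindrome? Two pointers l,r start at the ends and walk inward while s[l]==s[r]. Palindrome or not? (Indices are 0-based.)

[0,9] '8'=='8' → l++,r--
[1,8] '7'=='7' → l++,r--
[2,7] '2'=='2' → l++,r--
[3,6] '1'=='1' → l++,r--
[4,5] '4'!='6' → stop

not a palindrome (mismatch at 4,5)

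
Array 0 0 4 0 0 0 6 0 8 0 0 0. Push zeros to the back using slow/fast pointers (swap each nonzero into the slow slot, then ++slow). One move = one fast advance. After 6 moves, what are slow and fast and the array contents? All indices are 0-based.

slow=1, fast=6, a=[4, 0, 0, 0, 0, 0, 6, 0, 8, 0, 0, 0]

slow=0 fast=0: a[fast]=0, fast++
slow=0 fast=1: a[fast]=0, fast++
slow=0 fast=2: a[fast]=4≠0 swap→a[0]=4, slow++,fast++
slow=1 fast=3: a[fast]=0, fast++
slow=1 fast=4: a[fast]=0, fast++
slow=1 fast=5: a[fast]=0, fast++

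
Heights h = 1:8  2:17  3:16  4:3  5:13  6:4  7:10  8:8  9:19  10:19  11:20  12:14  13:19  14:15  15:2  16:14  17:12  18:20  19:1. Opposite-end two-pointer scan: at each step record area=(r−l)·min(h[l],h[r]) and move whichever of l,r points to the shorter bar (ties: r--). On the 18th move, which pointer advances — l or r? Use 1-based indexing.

[1,19] min(8,1)*18=18 best=18 * → r--
[1,18] min(8,20)*17=136 best=136 * → l++
[2,18] min(17,20)*16=272 best=272 * → l++
[3,18] min(16,20)*15=240 best=272 → l++
[4,18] min(3,20)*14=42 best=272 → l++
[5,18] min(13,20)*13=169 best=272 → l++
[6,18] min(4,20)*12=48 best=272 → l++
[7,18] min(10,20)*11=110 best=272 → l++
[8,18] min(8,20)*10=80 best=272 → l++
[9,18] min(19,20)*9=171 best=272 → l++
[10,18] min(19,20)*8=152 best=272 → l++
[11,18] min(20,20)*7=140 best=272 → r--
[11,17] min(20,12)*6=72 best=272 → r--
[11,16] min(20,14)*5=70 best=272 → r--
[11,15] min(20,2)*4=8 best=272 → r--
[11,14] min(20,15)*3=45 best=272 → r--
[11,13] min(20,19)*2=38 best=272 → r--
[11,12] min(20,14)*1=14 best=272 → r--

r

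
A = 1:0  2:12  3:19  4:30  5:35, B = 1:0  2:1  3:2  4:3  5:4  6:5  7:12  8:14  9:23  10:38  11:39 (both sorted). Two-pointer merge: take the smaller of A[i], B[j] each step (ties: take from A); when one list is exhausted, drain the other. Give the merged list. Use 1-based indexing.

[0, 0, 1, 2, 3, 4, 5, 12, 12, 14, 19, 23, 30, 35, 38, 39]

[i=1,j=1] A[i]=0<=B[j]=0 take 0 → i++
[i=2,j=1] A[i]=12>B[j]=0 take 0 → j++
[i=2,j=2] A[i]=12>B[j]=1 take 1 → j++
[i=2,j=3] A[i]=12>B[j]=2 take 2 → j++
[i=2,j=4] A[i]=12>B[j]=3 take 3 → j++
[i=2,j=5] A[i]=12>B[j]=4 take 4 → j++
[i=2,j=6] A[i]=12>B[j]=5 take 5 → j++
[i=2,j=7] A[i]=12<=B[j]=12 take 12 → i++
[i=3,j=7] A[i]=19>B[j]=12 take 12 → j++
[i=3,j=8] A[i]=19>B[j]=14 take 14 → j++
[i=3,j=9] A[i]=19<=B[j]=23 take 19 → i++
[i=4,j=9] A[i]=30>B[j]=23 take 23 → j++
[i=4,j=10] A[i]=30<=B[j]=38 take 30 → i++
[i=5,j=10] A[i]=35<=B[j]=38 take 35 → i++
[i=6,j=10] A done, take B[j]=38 → j++
[i=6,j=11] A done, take B[j]=39 → j++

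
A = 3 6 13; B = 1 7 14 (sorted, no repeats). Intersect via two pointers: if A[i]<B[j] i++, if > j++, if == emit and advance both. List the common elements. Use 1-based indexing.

[i=1,j=1] 3>1 → j++
[i=1,j=2] 3<7 → i++
[i=2,j=2] 6<7 → i++
[i=3,j=2] 13>7 → j++
[i=3,j=3] 13<14 → i++

intersection = []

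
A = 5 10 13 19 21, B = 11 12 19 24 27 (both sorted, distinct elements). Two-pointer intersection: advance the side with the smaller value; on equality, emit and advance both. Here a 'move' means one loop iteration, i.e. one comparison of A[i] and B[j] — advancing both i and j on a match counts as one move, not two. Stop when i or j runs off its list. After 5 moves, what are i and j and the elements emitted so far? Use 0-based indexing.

i=3, j=2, emitted=[]

[i=0,j=0] 5<11 → i++
[i=1,j=0] 10<11 → i++
[i=2,j=0] 13>11 → j++
[i=2,j=1] 13>12 → j++
[i=2,j=2] 13<19 → i++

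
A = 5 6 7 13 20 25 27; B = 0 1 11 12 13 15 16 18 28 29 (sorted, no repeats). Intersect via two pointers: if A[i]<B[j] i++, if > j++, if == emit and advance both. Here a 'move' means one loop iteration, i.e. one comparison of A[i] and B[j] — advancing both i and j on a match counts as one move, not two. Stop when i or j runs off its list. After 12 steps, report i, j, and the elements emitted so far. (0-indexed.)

i=5, j=8, emitted=[13]

[i=0,j=0] 5>0 → j++
[i=0,j=1] 5>1 → j++
[i=0,j=2] 5<11 → i++
[i=1,j=2] 6<11 → i++
[i=2,j=2] 7<11 → i++
[i=3,j=2] 13>11 → j++
[i=3,j=3] 13>12 → j++
[i=3,j=4] 13==13 emit → i++,j++
[i=4,j=5] 20>15 → j++
[i=4,j=6] 20>16 → j++
[i=4,j=7] 20>18 → j++
[i=4,j=8] 20<28 → i++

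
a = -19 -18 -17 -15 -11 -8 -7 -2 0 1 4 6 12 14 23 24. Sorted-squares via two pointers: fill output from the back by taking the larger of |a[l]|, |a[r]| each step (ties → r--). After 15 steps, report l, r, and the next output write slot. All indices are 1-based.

[1,16] |-19|<=|24| out[16]=576 → r--
[1,15] |-19|<=|23| out[15]=529 → r--
[1,14] |-19|>|14| out[14]=361 → l++
[2,14] |-18|>|14| out[13]=324 → l++
[3,14] |-17|>|14| out[12]=289 → l++
[4,14] |-15|>|14| out[11]=225 → l++
[5,14] |-11|<=|14| out[10]=196 → r--
[5,13] |-11|<=|12| out[9]=144 → r--
[5,12] |-11|>|6| out[8]=121 → l++
[6,12] |-8|>|6| out[7]=64 → l++
[7,12] |-7|>|6| out[6]=49 → l++
[8,12] |-2|<=|6| out[5]=36 → r--
[8,11] |-2|<=|4| out[4]=16 → r--
[8,10] |-2|>|1| out[3]=4 → l++
[9,10] |0|<=|1| out[2]=1 → r--

l=9, r=9, next write slot=1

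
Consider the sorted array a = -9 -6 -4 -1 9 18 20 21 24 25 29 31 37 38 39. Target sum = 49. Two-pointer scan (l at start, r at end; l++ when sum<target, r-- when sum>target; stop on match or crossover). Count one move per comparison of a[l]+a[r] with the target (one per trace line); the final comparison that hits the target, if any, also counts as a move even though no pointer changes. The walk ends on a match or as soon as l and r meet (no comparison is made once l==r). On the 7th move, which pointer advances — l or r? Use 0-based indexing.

[0,14] -9+39=30 <49 → l++
[1,14] -6+39=33 <49 → l++
[2,14] -4+39=35 <49 → l++
[3,14] -1+39=38 <49 → l++
[4,14] 9+39=48 <49 → l++
[5,14] 18+39=57 >49 → r--
[5,13] 18+38=56 >49 → r--

r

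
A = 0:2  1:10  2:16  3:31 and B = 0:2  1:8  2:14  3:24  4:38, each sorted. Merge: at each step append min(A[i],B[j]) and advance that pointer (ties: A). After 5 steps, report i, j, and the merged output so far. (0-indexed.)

i=0 j=0: A[i]=2<=B[j]=2 take 2, i++
i=1 j=0: A[i]=10>B[j]=2 take 2, j++
i=1 j=1: A[i]=10>B[j]=8 take 8, j++
i=1 j=2: A[i]=10<=B[j]=14 take 10, i++
i=2 j=2: A[i]=16>B[j]=14 take 14, j++

i=2, j=3, merged so far=[2, 2, 8, 10, 14]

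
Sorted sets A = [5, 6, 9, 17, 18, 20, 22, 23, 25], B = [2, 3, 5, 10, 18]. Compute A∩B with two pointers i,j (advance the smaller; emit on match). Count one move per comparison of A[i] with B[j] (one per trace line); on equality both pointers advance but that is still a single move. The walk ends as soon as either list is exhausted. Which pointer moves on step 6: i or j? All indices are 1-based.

i=1 j=1: 5>2, j++
i=1 j=2: 5>3, j++
i=1 j=3: 5==5 emit, i++,j++
i=2 j=4: 6<10, i++
i=3 j=4: 9<10, i++
i=4 j=4: 17>10, j++

j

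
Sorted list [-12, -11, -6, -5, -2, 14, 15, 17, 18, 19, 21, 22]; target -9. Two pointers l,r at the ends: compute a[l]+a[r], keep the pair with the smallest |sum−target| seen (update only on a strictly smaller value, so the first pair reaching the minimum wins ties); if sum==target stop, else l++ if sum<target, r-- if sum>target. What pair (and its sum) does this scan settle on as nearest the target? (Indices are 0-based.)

pair (-6, -2) with sum -8 (|Δ|=1)

l=0 r=11: -12+22=10 d=19 *, r--
l=0 r=10: -12+21=9 d=18 *, r--
l=0 r=9: -12+19=7 d=16 *, r--
l=0 r=8: -12+18=6 d=15 *, r--
l=0 r=7: -12+17=5 d=14 *, r--
l=0 r=6: -12+15=3 d=12 *, r--
l=0 r=5: -12+14=2 d=11 *, r--
l=0 r=4: -12+-2=-14 d=5 *, l++
l=1 r=4: -11+-2=-13 d=4 *, l++
l=2 r=4: -6+-2=-8 d=1 *, r--
l=2 r=3: -6+-5=-11 d=2, l++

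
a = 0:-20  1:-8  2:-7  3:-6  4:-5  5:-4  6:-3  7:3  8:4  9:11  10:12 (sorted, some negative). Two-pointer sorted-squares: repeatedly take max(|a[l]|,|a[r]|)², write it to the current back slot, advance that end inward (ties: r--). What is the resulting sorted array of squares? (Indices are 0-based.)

l=0 r=10: |-20|>|12| out[10]=400, l++
l=1 r=10: |-8|<=|12| out[9]=144, r--
l=1 r=9: |-8|<=|11| out[8]=121, r--
l=1 r=8: |-8|>|4| out[7]=64, l++
l=2 r=8: |-7|>|4| out[6]=49, l++
l=3 r=8: |-6|>|4| out[5]=36, l++
l=4 r=8: |-5|>|4| out[4]=25, l++
l=5 r=8: |-4|<=|4| out[3]=16, r--
l=5 r=7: |-4|>|3| out[2]=16, l++
l=6 r=7: |-3|<=|3| out[1]=9, r--
l=6 r=6: |-3|<=|-3| out[0]=9, r--

[9, 9, 16, 16, 25, 36, 49, 64, 121, 144, 400]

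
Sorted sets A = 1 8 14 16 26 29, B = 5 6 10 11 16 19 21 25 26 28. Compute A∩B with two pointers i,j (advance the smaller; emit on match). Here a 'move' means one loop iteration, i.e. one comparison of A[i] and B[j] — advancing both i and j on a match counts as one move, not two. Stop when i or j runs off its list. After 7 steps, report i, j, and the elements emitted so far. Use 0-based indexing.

[i=0,j=0] 1<5 → i++
[i=1,j=0] 8>5 → j++
[i=1,j=1] 8>6 → j++
[i=1,j=2] 8<10 → i++
[i=2,j=2] 14>10 → j++
[i=2,j=3] 14>11 → j++
[i=2,j=4] 14<16 → i++

i=3, j=4, emitted=[]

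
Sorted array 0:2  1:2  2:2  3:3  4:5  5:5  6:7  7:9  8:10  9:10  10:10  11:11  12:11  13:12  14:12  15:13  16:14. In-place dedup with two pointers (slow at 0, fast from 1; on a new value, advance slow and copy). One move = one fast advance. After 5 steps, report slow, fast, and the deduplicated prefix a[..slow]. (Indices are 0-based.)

slow=2, fast=6, prefix=[2, 3, 5]

slow=0 fast=1: a[fast]=2=a[slow] dup, fast++
slow=0 fast=2: a[fast]=2=a[slow] dup, fast++
slow=0 fast=3: a[fast]=3≠a[slow]=2 write a[1]=3, slow++,fast++
slow=1 fast=4: a[fast]=5≠a[slow]=3 write a[2]=5, slow++,fast++
slow=2 fast=5: a[fast]=5=a[slow] dup, fast++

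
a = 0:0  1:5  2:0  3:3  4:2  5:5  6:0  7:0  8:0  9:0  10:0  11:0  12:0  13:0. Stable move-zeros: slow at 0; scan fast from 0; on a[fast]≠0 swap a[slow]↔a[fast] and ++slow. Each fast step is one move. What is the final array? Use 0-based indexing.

(s=0,f=0) a[fast]=0 → fast++
(s=0,f=1) a[fast]=5≠0 swap→a[0]=5 → slow++,fast++
(s=1,f=2) a[fast]=0 → fast++
(s=1,f=3) a[fast]=3≠0 swap→a[1]=3 → slow++,fast++
(s=2,f=4) a[fast]=2≠0 swap→a[2]=2 → slow++,fast++
(s=3,f=5) a[fast]=5≠0 swap→a[3]=5 → slow++,fast++
(s=4,f=6) a[fast]=0 → fast++
(s=4,f=7) a[fast]=0 → fast++
(s=4,f=8) a[fast]=0 → fast++
(s=4,f=9) a[fast]=0 → fast++
(s=4,f=10) a[fast]=0 → fast++
(s=4,f=11) a[fast]=0 → fast++
(s=4,f=12) a[fast]=0 → fast++
(s=4,f=13) a[fast]=0 → fast++

[5, 3, 2, 5, 0, 0, 0, 0, 0, 0, 0, 0, 0, 0]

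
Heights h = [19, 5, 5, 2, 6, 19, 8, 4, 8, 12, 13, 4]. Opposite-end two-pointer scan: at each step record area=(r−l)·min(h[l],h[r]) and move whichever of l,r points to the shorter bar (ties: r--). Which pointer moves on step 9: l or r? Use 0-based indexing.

r

[0,11] min(19,4)*11=44 best=44 * → r--
[0,10] min(19,13)*10=130 best=130 * → r--
[0,9] min(19,12)*9=108 best=130 → r--
[0,8] min(19,8)*8=64 best=130 → r--
[0,7] min(19,4)*7=28 best=130 → r--
[0,6] min(19,8)*6=48 best=130 → r--
[0,5] min(19,19)*5=95 best=130 → r--
[0,4] min(19,6)*4=24 best=130 → r--
[0,3] min(19,2)*3=6 best=130 → r--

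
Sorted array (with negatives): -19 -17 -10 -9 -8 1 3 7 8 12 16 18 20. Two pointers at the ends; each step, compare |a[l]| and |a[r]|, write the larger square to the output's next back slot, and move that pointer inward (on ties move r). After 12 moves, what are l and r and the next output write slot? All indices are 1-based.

l=6, r=6, next write slot=1

[1,13] |-19|<=|20| out[13]=400 → r--
[1,12] |-19|>|18| out[12]=361 → l++
[2,12] |-17|<=|18| out[11]=324 → r--
[2,11] |-17|>|16| out[10]=289 → l++
[3,11] |-10|<=|16| out[9]=256 → r--
[3,10] |-10|<=|12| out[8]=144 → r--
[3,9] |-10|>|8| out[7]=100 → l++
[4,9] |-9|>|8| out[6]=81 → l++
[5,9] |-8|<=|8| out[5]=64 → r--
[5,8] |-8|>|7| out[4]=64 → l++
[6,8] |1|<=|7| out[3]=49 → r--
[6,7] |1|<=|3| out[2]=9 → r--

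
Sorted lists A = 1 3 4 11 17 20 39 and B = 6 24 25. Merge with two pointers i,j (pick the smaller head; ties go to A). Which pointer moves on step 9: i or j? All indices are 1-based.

i=1 j=1: A[i]=1<=B[j]=6 take 1, i++
i=2 j=1: A[i]=3<=B[j]=6 take 3, i++
i=3 j=1: A[i]=4<=B[j]=6 take 4, i++
i=4 j=1: A[i]=11>B[j]=6 take 6, j++
i=4 j=2: A[i]=11<=B[j]=24 take 11, i++
i=5 j=2: A[i]=17<=B[j]=24 take 17, i++
i=6 j=2: A[i]=20<=B[j]=24 take 20, i++
i=7 j=2: A[i]=39>B[j]=24 take 24, j++
i=7 j=3: A[i]=39>B[j]=25 take 25, j++

j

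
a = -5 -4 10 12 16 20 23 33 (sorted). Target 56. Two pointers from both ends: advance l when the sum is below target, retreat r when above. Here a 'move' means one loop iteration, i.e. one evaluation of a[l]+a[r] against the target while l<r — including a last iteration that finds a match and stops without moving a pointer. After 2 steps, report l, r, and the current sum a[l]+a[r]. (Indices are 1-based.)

l=3, r=8, sum=43

l=1 r=8: -5+33=28 <56, l++
l=2 r=8: -4+33=29 <56, l++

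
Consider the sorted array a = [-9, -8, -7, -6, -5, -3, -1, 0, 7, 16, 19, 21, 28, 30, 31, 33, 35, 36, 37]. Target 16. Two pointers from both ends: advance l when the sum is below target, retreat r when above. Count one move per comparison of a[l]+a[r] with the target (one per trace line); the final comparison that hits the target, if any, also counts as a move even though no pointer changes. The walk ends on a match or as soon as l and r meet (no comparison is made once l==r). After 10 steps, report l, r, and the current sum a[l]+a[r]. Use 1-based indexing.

l=1 r=19: -9+37=28 >16, r--
l=1 r=18: -9+36=27 >16, r--
l=1 r=17: -9+35=26 >16, r--
l=1 r=16: -9+33=24 >16, r--
l=1 r=15: -9+31=22 >16, r--
l=1 r=14: -9+30=21 >16, r--
l=1 r=13: -9+28=19 >16, r--
l=1 r=12: -9+21=12 <16, l++
l=2 r=12: -8+21=13 <16, l++
l=3 r=12: -7+21=14 <16, l++

l=4, r=12, sum=15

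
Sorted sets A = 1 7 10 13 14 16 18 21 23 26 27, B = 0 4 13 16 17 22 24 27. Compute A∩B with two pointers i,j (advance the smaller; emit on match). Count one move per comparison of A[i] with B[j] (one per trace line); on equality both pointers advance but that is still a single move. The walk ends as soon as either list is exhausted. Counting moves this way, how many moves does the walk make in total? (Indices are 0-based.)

16 moves

i=0 j=0: 1>0, j++
i=0 j=1: 1<4, i++
i=1 j=1: 7>4, j++
i=1 j=2: 7<13, i++
i=2 j=2: 10<13, i++
i=3 j=2: 13==13 emit, i++,j++
i=4 j=3: 14<16, i++
i=5 j=3: 16==16 emit, i++,j++
i=6 j=4: 18>17, j++
i=6 j=5: 18<22, i++
i=7 j=5: 21<22, i++
i=8 j=5: 23>22, j++
i=8 j=6: 23<24, i++
i=9 j=6: 26>24, j++
i=9 j=7: 26<27, i++
i=10 j=7: 27==27 emit, i++,j++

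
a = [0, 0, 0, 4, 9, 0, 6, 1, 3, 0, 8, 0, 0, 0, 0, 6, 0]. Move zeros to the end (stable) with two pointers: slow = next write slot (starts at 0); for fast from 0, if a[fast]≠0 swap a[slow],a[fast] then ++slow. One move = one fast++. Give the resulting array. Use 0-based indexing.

(s=0,f=0) a[fast]=0 → fast++
(s=0,f=1) a[fast]=0 → fast++
(s=0,f=2) a[fast]=0 → fast++
(s=0,f=3) a[fast]=4≠0 swap→a[0]=4 → slow++,fast++
(s=1,f=4) a[fast]=9≠0 swap→a[1]=9 → slow++,fast++
(s=2,f=5) a[fast]=0 → fast++
(s=2,f=6) a[fast]=6≠0 swap→a[2]=6 → slow++,fast++
(s=3,f=7) a[fast]=1≠0 swap→a[3]=1 → slow++,fast++
(s=4,f=8) a[fast]=3≠0 swap→a[4]=3 → slow++,fast++
(s=5,f=9) a[fast]=0 → fast++
(s=5,f=10) a[fast]=8≠0 swap→a[5]=8 → slow++,fast++
(s=6,f=11) a[fast]=0 → fast++
(s=6,f=12) a[fast]=0 → fast++
(s=6,f=13) a[fast]=0 → fast++
(s=6,f=14) a[fast]=0 → fast++
(s=6,f=15) a[fast]=6≠0 swap→a[6]=6 → slow++,fast++
(s=7,f=16) a[fast]=0 → fast++

[4, 9, 6, 1, 3, 8, 6, 0, 0, 0, 0, 0, 0, 0, 0, 0, 0]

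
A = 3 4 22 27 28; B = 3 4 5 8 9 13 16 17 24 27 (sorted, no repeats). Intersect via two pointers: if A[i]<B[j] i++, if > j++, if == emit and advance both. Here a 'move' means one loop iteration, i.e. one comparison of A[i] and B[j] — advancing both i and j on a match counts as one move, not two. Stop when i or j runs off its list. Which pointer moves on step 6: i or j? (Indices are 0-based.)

[i=0,j=0] 3==3 emit → i++,j++
[i=1,j=1] 4==4 emit → i++,j++
[i=2,j=2] 22>5 → j++
[i=2,j=3] 22>8 → j++
[i=2,j=4] 22>9 → j++
[i=2,j=5] 22>13 → j++

j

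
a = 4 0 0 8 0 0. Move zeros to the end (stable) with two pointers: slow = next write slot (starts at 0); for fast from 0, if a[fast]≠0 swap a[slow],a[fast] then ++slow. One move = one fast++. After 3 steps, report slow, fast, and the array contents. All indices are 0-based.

slow=1, fast=3, a=[4, 0, 0, 8, 0, 0]

slow=0 fast=0: a[fast]=4≠0 swap→a[0]=4, slow++,fast++
slow=1 fast=1: a[fast]=0, fast++
slow=1 fast=2: a[fast]=0, fast++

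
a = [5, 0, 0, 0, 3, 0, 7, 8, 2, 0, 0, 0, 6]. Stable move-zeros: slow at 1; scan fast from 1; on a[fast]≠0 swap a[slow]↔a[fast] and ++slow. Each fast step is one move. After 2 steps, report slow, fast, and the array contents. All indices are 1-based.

(s=1,f=1) a[fast]=5≠0 swap→a[1]=5 → slow++,fast++
(s=2,f=2) a[fast]=0 → fast++

slow=2, fast=3, a=[5, 0, 0, 0, 3, 0, 7, 8, 2, 0, 0, 0, 6]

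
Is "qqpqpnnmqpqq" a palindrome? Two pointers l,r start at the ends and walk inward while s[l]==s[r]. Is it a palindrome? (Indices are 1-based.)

[1,12] 'q'=='q' → l++,r--
[2,11] 'q'=='q' → l++,r--
[3,10] 'p'=='p' → l++,r--
[4,9] 'q'=='q' → l++,r--
[5,8] 'p'!='m' → stop

not a palindrome (mismatch at 5,8)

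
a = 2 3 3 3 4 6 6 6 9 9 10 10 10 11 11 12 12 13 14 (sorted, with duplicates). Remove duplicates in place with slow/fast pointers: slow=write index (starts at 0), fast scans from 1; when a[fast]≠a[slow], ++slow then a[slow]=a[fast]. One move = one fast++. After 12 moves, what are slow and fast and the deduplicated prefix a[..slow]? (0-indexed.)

slow=5, fast=13, prefix=[2, 3, 4, 6, 9, 10]

(s=0,f=1) a[fast]=3≠a[slow]=2 write a[1]=3 → slow++,fast++
(s=1,f=2) a[fast]=3=a[slow] dup → fast++
(s=1,f=3) a[fast]=3=a[slow] dup → fast++
(s=1,f=4) a[fast]=4≠a[slow]=3 write a[2]=4 → slow++,fast++
(s=2,f=5) a[fast]=6≠a[slow]=4 write a[3]=6 → slow++,fast++
(s=3,f=6) a[fast]=6=a[slow] dup → fast++
(s=3,f=7) a[fast]=6=a[slow] dup → fast++
(s=3,f=8) a[fast]=9≠a[slow]=6 write a[4]=9 → slow++,fast++
(s=4,f=9) a[fast]=9=a[slow] dup → fast++
(s=4,f=10) a[fast]=10≠a[slow]=9 write a[5]=10 → slow++,fast++
(s=5,f=11) a[fast]=10=a[slow] dup → fast++
(s=5,f=12) a[fast]=10=a[slow] dup → fast++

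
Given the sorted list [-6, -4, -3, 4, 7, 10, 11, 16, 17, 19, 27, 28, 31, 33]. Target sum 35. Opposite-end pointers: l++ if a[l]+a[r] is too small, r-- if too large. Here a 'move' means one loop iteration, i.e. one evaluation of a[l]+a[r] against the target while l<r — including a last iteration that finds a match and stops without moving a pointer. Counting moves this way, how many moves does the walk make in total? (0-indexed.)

5 moves

l=0 r=13: -6+33=27 <35, l++
l=1 r=13: -4+33=29 <35, l++
l=2 r=13: -3+33=30 <35, l++
l=3 r=13: 4+33=37 >35, r--
l=3 r=12: 4+31=35, found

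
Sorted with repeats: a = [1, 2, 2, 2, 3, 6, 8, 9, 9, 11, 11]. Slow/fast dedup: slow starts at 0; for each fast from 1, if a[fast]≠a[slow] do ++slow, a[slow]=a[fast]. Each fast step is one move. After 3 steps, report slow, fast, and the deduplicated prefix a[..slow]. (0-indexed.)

slow=0 fast=1: a[fast]=2≠a[slow]=1 write a[1]=2, slow++,fast++
slow=1 fast=2: a[fast]=2=a[slow] dup, fast++
slow=1 fast=3: a[fast]=2=a[slow] dup, fast++

slow=1, fast=4, prefix=[1, 2]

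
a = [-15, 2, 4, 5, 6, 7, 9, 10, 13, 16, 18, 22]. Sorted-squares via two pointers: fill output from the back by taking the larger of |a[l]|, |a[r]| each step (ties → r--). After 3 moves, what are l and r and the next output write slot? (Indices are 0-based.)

l=0, r=8, next write slot=8

[0,11] |-15|<=|22| out[11]=484 → r--
[0,10] |-15|<=|18| out[10]=324 → r--
[0,9] |-15|<=|16| out[9]=256 → r--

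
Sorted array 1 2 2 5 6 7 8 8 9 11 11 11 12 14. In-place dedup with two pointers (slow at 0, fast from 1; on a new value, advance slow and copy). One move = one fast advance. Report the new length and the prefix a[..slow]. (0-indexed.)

length 10; prefix = [1, 2, 5, 6, 7, 8, 9, 11, 12, 14]

(s=0,f=1) a[fast]=2≠a[slow]=1 write a[1]=2 → slow++,fast++
(s=1,f=2) a[fast]=2=a[slow] dup → fast++
(s=1,f=3) a[fast]=5≠a[slow]=2 write a[2]=5 → slow++,fast++
(s=2,f=4) a[fast]=6≠a[slow]=5 write a[3]=6 → slow++,fast++
(s=3,f=5) a[fast]=7≠a[slow]=6 write a[4]=7 → slow++,fast++
(s=4,f=6) a[fast]=8≠a[slow]=7 write a[5]=8 → slow++,fast++
(s=5,f=7) a[fast]=8=a[slow] dup → fast++
(s=5,f=8) a[fast]=9≠a[slow]=8 write a[6]=9 → slow++,fast++
(s=6,f=9) a[fast]=11≠a[slow]=9 write a[7]=11 → slow++,fast++
(s=7,f=10) a[fast]=11=a[slow] dup → fast++
(s=7,f=11) a[fast]=11=a[slow] dup → fast++
(s=7,f=12) a[fast]=12≠a[slow]=11 write a[8]=12 → slow++,fast++
(s=8,f=13) a[fast]=14≠a[slow]=12 write a[9]=14 → slow++,fast++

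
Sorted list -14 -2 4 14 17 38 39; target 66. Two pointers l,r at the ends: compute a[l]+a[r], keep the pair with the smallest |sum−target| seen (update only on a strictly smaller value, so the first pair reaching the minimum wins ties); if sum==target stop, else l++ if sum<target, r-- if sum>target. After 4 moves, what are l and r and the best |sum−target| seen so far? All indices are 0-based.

[0,6] -14+39=25 d=41 * → l++
[1,6] -2+39=37 d=29 * → l++
[2,6] 4+39=43 d=23 * → l++
[3,6] 14+39=53 d=13 * → l++

l=4, r=6, best |Δ|=13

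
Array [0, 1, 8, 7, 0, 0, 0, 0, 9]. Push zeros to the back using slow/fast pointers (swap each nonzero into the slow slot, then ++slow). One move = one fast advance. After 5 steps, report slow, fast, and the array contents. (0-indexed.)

slow=0 fast=0: a[fast]=0, fast++
slow=0 fast=1: a[fast]=1≠0 swap→a[0]=1, slow++,fast++
slow=1 fast=2: a[fast]=8≠0 swap→a[1]=8, slow++,fast++
slow=2 fast=3: a[fast]=7≠0 swap→a[2]=7, slow++,fast++
slow=3 fast=4: a[fast]=0, fast++

slow=3, fast=5, a=[1, 8, 7, 0, 0, 0, 0, 0, 9]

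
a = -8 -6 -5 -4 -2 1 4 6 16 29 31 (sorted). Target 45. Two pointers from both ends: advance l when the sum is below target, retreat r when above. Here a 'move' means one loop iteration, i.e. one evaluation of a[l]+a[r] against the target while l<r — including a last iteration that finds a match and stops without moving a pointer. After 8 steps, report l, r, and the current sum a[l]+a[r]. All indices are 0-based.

l=8, r=10, sum=47

l=0 r=10: -8+31=23 <45, l++
l=1 r=10: -6+31=25 <45, l++
l=2 r=10: -5+31=26 <45, l++
l=3 r=10: -4+31=27 <45, l++
l=4 r=10: -2+31=29 <45, l++
l=5 r=10: 1+31=32 <45, l++
l=6 r=10: 4+31=35 <45, l++
l=7 r=10: 6+31=37 <45, l++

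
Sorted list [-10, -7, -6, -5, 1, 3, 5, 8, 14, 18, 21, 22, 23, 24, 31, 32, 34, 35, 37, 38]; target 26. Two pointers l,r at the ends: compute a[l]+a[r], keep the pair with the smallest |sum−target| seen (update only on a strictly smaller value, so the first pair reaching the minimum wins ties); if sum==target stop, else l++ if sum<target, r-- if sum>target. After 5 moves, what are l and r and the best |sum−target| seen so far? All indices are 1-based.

l=2, r=16, best |Δ|=1

l=1 r=20: -10+38=28 d=2 *, r--
l=1 r=19: -10+37=27 d=1 *, r--
l=1 r=18: -10+35=25 d=1, l++
l=2 r=18: -7+35=28 d=2, r--
l=2 r=17: -7+34=27 d=1, r--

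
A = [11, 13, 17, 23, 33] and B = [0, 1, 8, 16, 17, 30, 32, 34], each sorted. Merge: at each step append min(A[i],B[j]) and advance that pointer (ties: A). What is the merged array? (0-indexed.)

i=0 j=0: A[i]=11>B[j]=0 take 0, j++
i=0 j=1: A[i]=11>B[j]=1 take 1, j++
i=0 j=2: A[i]=11>B[j]=8 take 8, j++
i=0 j=3: A[i]=11<=B[j]=16 take 11, i++
i=1 j=3: A[i]=13<=B[j]=16 take 13, i++
i=2 j=3: A[i]=17>B[j]=16 take 16, j++
i=2 j=4: A[i]=17<=B[j]=17 take 17, i++
i=3 j=4: A[i]=23>B[j]=17 take 17, j++
i=3 j=5: A[i]=23<=B[j]=30 take 23, i++
i=4 j=5: A[i]=33>B[j]=30 take 30, j++
i=4 j=6: A[i]=33>B[j]=32 take 32, j++
i=4 j=7: A[i]=33<=B[j]=34 take 33, i++
i=5 j=7: A done, take B[j]=34, j++

[0, 1, 8, 11, 13, 16, 17, 17, 23, 30, 32, 33, 34]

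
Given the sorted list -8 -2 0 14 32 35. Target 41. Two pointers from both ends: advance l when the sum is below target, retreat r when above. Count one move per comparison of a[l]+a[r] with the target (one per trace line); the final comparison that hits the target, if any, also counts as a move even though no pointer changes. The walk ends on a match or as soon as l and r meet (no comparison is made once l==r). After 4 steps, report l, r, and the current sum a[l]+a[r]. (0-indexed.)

l=3, r=4, sum=46

l=0 r=5: -8+35=27 <41, l++
l=1 r=5: -2+35=33 <41, l++
l=2 r=5: 0+35=35 <41, l++
l=3 r=5: 14+35=49 >41, r--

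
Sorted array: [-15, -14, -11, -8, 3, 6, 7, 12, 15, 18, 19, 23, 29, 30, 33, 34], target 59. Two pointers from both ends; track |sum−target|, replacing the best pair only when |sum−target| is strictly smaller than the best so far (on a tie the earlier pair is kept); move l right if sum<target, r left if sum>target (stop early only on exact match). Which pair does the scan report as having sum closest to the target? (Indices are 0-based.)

pair (29, 30) with sum 59 (|Δ|=0)

[0,15] -15+34=19 d=40 * → l++
[1,15] -14+34=20 d=39 * → l++
[2,15] -11+34=23 d=36 * → l++
[3,15] -8+34=26 d=33 * → l++
[4,15] 3+34=37 d=22 * → l++
[5,15] 6+34=40 d=19 * → l++
[6,15] 7+34=41 d=18 * → l++
[7,15] 12+34=46 d=13 * → l++
[8,15] 15+34=49 d=10 * → l++
[9,15] 18+34=52 d=7 * → l++
[10,15] 19+34=53 d=6 * → l++
[11,15] 23+34=57 d=2 * → l++
[12,15] 29+34=63 d=4 → r--
[12,14] 29+33=62 d=3 → r--
[12,13] 29+30=59 d=0 * → stop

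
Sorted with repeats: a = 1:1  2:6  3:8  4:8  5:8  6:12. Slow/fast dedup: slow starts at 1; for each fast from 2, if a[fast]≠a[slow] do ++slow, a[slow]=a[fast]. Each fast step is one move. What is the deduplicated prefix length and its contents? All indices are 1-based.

(s=1,f=2) a[fast]=6≠a[slow]=1 write a[2]=6 → slow++,fast++
(s=2,f=3) a[fast]=8≠a[slow]=6 write a[3]=8 → slow++,fast++
(s=3,f=4) a[fast]=8=a[slow] dup → fast++
(s=3,f=5) a[fast]=8=a[slow] dup → fast++
(s=3,f=6) a[fast]=12≠a[slow]=8 write a[4]=12 → slow++,fast++

length 4; prefix = [1, 6, 8, 12]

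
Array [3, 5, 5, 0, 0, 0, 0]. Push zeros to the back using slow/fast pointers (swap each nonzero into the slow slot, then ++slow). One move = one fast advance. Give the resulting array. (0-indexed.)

(s=0,f=0) a[fast]=3≠0 swap→a[0]=3 → slow++,fast++
(s=1,f=1) a[fast]=5≠0 swap→a[1]=5 → slow++,fast++
(s=2,f=2) a[fast]=5≠0 swap→a[2]=5 → slow++,fast++
(s=3,f=3) a[fast]=0 → fast++
(s=3,f=4) a[fast]=0 → fast++
(s=3,f=5) a[fast]=0 → fast++
(s=3,f=6) a[fast]=0 → fast++

[3, 5, 5, 0, 0, 0, 0]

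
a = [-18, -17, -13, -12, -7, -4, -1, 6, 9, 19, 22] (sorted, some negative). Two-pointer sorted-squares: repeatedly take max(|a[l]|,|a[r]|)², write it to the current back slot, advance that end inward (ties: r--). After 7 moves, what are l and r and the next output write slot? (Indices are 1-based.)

l=5, r=8, next write slot=4

[1,11] |-18|<=|22| out[11]=484 → r--
[1,10] |-18|<=|19| out[10]=361 → r--
[1,9] |-18|>|9| out[9]=324 → l++
[2,9] |-17|>|9| out[8]=289 → l++
[3,9] |-13|>|9| out[7]=169 → l++
[4,9] |-12|>|9| out[6]=144 → l++
[5,9] |-7|<=|9| out[5]=81 → r--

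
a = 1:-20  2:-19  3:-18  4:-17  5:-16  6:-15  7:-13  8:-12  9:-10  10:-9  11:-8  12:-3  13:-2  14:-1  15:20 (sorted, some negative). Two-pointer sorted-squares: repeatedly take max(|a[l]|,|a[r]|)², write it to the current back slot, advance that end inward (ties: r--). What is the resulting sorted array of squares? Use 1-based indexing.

[1, 4, 9, 64, 81, 100, 144, 169, 225, 256, 289, 324, 361, 400, 400]

l=1 r=15: |-20|<=|20| out[15]=400, r--
l=1 r=14: |-20|>|-1| out[14]=400, l++
l=2 r=14: |-19|>|-1| out[13]=361, l++
l=3 r=14: |-18|>|-1| out[12]=324, l++
l=4 r=14: |-17|>|-1| out[11]=289, l++
l=5 r=14: |-16|>|-1| out[10]=256, l++
l=6 r=14: |-15|>|-1| out[9]=225, l++
l=7 r=14: |-13|>|-1| out[8]=169, l++
l=8 r=14: |-12|>|-1| out[7]=144, l++
l=9 r=14: |-10|>|-1| out[6]=100, l++
l=10 r=14: |-9|>|-1| out[5]=81, l++
l=11 r=14: |-8|>|-1| out[4]=64, l++
l=12 r=14: |-3|>|-1| out[3]=9, l++
l=13 r=14: |-2|>|-1| out[2]=4, l++
l=14 r=14: |-1|<=|-1| out[1]=1, r--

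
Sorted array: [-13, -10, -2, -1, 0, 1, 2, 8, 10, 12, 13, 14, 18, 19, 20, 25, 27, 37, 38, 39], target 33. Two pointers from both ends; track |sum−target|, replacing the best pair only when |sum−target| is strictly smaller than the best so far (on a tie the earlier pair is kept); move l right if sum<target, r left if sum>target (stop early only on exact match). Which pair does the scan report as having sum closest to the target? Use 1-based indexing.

[1,20] -13+39=26 d=7 * → l++
[2,20] -10+39=29 d=4 * → l++
[3,20] -2+39=37 d=4 → r--
[3,19] -2+38=36 d=3 * → r--
[3,18] -2+37=35 d=2 * → r--
[3,17] -2+27=25 d=8 → l++
[4,17] -1+27=26 d=7 → l++
[5,17] 0+27=27 d=6 → l++
[6,17] 1+27=28 d=5 → l++
[7,17] 2+27=29 d=4 → l++
[8,17] 8+27=35 d=2 → r--
[8,16] 8+25=33 d=0 * → stop

pair (8, 25) with sum 33 (|Δ|=0)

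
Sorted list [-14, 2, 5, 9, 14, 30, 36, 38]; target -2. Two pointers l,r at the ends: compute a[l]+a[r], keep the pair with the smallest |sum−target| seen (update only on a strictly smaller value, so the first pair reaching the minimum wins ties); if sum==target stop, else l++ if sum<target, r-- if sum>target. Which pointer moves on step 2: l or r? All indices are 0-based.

l=0 r=7: -14+38=24 d=26 *, r--
l=0 r=6: -14+36=22 d=24 *, r--

r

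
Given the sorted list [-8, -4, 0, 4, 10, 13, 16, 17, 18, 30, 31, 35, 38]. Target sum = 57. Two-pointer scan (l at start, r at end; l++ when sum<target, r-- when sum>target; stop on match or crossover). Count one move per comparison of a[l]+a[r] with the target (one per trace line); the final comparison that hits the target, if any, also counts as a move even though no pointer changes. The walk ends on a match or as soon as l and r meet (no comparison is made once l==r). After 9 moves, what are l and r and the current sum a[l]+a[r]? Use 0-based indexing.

l=0 r=12: -8+38=30 <57, l++
l=1 r=12: -4+38=34 <57, l++
l=2 r=12: 0+38=38 <57, l++
l=3 r=12: 4+38=42 <57, l++
l=4 r=12: 10+38=48 <57, l++
l=5 r=12: 13+38=51 <57, l++
l=6 r=12: 16+38=54 <57, l++
l=7 r=12: 17+38=55 <57, l++
l=8 r=12: 18+38=56 <57, l++

l=9, r=12, sum=68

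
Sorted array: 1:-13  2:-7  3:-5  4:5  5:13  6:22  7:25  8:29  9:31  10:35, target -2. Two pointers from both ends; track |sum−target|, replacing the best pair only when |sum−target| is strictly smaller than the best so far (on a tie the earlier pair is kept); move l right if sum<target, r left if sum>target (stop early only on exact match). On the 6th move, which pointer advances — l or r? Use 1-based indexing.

[1,10] -13+35=22 d=24 * → r--
[1,9] -13+31=18 d=20 * → r--
[1,8] -13+29=16 d=18 * → r--
[1,7] -13+25=12 d=14 * → r--
[1,6] -13+22=9 d=11 * → r--
[1,5] -13+13=0 d=2 * → r--

r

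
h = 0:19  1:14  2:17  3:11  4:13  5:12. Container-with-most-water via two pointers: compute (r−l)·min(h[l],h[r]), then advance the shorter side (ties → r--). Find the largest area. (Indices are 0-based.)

max area = 60

l=0 r=5: min(19,12)*5=60 best=60 *, r--
l=0 r=4: min(19,13)*4=52 best=60, r--
l=0 r=3: min(19,11)*3=33 best=60, r--
l=0 r=2: min(19,17)*2=34 best=60, r--
l=0 r=1: min(19,14)*1=14 best=60, r--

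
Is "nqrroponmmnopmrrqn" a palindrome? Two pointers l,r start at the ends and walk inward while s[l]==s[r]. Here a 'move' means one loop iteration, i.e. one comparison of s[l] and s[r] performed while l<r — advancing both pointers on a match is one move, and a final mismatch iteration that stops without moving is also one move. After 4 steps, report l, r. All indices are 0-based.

l=4, r=13

[0,17] 'n'=='n' → l++,r--
[1,16] 'q'=='q' → l++,r--
[2,15] 'r'=='r' → l++,r--
[3,14] 'r'=='r' → l++,r--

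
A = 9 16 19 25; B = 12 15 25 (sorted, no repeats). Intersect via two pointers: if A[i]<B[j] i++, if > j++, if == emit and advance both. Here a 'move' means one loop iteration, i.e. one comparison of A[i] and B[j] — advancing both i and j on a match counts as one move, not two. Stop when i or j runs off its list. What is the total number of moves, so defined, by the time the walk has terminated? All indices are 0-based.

i=0 j=0: 9<12, i++
i=1 j=0: 16>12, j++
i=1 j=1: 16>15, j++
i=1 j=2: 16<25, i++
i=2 j=2: 19<25, i++
i=3 j=2: 25==25 emit, i++,j++

6 moves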